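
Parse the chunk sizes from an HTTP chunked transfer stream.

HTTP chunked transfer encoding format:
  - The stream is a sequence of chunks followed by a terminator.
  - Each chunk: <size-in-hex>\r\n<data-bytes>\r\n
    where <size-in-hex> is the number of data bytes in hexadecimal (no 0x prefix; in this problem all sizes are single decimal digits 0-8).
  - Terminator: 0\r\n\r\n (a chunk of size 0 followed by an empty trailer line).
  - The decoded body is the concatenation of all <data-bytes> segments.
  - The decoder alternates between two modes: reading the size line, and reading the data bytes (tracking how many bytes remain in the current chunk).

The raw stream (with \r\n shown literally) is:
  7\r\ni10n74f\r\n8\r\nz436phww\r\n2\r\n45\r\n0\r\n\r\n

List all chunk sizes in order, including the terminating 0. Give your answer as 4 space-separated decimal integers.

Answer: 7 8 2 0

Derivation:
Chunk 1: stream[0..1]='7' size=0x7=7, data at stream[3..10]='i10n74f' -> body[0..7], body so far='i10n74f'
Chunk 2: stream[12..13]='8' size=0x8=8, data at stream[15..23]='z436phww' -> body[7..15], body so far='i10n74fz436phww'
Chunk 3: stream[25..26]='2' size=0x2=2, data at stream[28..30]='45' -> body[15..17], body so far='i10n74fz436phww45'
Chunk 4: stream[32..33]='0' size=0 (terminator). Final body='i10n74fz436phww45' (17 bytes)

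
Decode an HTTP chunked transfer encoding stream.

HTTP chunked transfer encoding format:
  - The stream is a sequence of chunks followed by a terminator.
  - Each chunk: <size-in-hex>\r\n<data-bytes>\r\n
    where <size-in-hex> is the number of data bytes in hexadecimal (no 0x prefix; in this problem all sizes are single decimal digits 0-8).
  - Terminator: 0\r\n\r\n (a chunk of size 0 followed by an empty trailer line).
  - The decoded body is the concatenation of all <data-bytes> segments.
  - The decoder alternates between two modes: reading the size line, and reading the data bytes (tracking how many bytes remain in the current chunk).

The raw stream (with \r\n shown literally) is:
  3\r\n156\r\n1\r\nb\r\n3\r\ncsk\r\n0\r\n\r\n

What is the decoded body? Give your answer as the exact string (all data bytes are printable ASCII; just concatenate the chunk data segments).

Answer: 156bcsk

Derivation:
Chunk 1: stream[0..1]='3' size=0x3=3, data at stream[3..6]='156' -> body[0..3], body so far='156'
Chunk 2: stream[8..9]='1' size=0x1=1, data at stream[11..12]='b' -> body[3..4], body so far='156b'
Chunk 3: stream[14..15]='3' size=0x3=3, data at stream[17..20]='csk' -> body[4..7], body so far='156bcsk'
Chunk 4: stream[22..23]='0' size=0 (terminator). Final body='156bcsk' (7 bytes)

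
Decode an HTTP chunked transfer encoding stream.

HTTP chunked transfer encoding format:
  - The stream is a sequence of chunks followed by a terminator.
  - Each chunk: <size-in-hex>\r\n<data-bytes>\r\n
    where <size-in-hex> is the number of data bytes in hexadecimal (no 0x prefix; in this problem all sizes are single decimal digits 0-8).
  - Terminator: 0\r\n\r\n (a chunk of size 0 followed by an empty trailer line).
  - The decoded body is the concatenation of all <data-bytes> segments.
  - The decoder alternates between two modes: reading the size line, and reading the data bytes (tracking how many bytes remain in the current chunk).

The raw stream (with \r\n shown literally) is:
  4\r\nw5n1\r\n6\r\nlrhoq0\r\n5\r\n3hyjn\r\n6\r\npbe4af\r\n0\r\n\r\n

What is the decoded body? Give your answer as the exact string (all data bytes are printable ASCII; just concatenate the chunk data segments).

Answer: w5n1lrhoq03hyjnpbe4af

Derivation:
Chunk 1: stream[0..1]='4' size=0x4=4, data at stream[3..7]='w5n1' -> body[0..4], body so far='w5n1'
Chunk 2: stream[9..10]='6' size=0x6=6, data at stream[12..18]='lrhoq0' -> body[4..10], body so far='w5n1lrhoq0'
Chunk 3: stream[20..21]='5' size=0x5=5, data at stream[23..28]='3hyjn' -> body[10..15], body so far='w5n1lrhoq03hyjn'
Chunk 4: stream[30..31]='6' size=0x6=6, data at stream[33..39]='pbe4af' -> body[15..21], body so far='w5n1lrhoq03hyjnpbe4af'
Chunk 5: stream[41..42]='0' size=0 (terminator). Final body='w5n1lrhoq03hyjnpbe4af' (21 bytes)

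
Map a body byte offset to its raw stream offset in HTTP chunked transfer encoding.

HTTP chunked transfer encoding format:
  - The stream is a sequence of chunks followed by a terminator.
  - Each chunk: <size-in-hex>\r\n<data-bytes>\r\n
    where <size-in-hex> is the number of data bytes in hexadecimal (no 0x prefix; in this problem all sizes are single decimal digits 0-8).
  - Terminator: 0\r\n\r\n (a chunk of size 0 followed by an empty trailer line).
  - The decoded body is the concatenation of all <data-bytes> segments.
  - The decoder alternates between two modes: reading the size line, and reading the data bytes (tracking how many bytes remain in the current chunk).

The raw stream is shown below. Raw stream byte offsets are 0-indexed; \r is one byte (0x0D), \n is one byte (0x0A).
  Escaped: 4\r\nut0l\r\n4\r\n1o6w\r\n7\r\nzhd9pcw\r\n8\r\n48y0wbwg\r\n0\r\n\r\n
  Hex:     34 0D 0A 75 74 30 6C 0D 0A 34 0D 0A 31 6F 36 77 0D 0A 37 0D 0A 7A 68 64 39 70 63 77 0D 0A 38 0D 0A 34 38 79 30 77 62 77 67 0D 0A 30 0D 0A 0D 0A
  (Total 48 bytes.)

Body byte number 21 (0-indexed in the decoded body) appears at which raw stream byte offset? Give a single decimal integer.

Answer: 39

Derivation:
Chunk 1: stream[0..1]='4' size=0x4=4, data at stream[3..7]='ut0l' -> body[0..4], body so far='ut0l'
Chunk 2: stream[9..10]='4' size=0x4=4, data at stream[12..16]='1o6w' -> body[4..8], body so far='ut0l1o6w'
Chunk 3: stream[18..19]='7' size=0x7=7, data at stream[21..28]='zhd9pcw' -> body[8..15], body so far='ut0l1o6wzhd9pcw'
Chunk 4: stream[30..31]='8' size=0x8=8, data at stream[33..41]='48y0wbwg' -> body[15..23], body so far='ut0l1o6wzhd9pcw48y0wbwg'
Chunk 5: stream[43..44]='0' size=0 (terminator). Final body='ut0l1o6wzhd9pcw48y0wbwg' (23 bytes)
Body byte 21 at stream offset 39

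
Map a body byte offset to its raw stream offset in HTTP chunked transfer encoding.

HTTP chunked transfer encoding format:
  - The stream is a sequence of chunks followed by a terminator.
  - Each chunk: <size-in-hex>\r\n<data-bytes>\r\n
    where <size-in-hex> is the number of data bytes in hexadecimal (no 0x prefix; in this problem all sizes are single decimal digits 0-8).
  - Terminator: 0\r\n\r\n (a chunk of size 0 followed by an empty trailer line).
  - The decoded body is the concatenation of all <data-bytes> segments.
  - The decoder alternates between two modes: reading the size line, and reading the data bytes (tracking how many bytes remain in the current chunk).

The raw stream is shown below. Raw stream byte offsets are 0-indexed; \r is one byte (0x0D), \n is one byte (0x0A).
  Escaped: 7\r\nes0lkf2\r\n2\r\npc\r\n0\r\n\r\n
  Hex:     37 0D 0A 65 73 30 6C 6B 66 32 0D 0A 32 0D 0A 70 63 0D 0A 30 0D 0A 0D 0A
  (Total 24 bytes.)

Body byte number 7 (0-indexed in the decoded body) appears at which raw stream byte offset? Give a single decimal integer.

Answer: 15

Derivation:
Chunk 1: stream[0..1]='7' size=0x7=7, data at stream[3..10]='es0lkf2' -> body[0..7], body so far='es0lkf2'
Chunk 2: stream[12..13]='2' size=0x2=2, data at stream[15..17]='pc' -> body[7..9], body so far='es0lkf2pc'
Chunk 3: stream[19..20]='0' size=0 (terminator). Final body='es0lkf2pc' (9 bytes)
Body byte 7 at stream offset 15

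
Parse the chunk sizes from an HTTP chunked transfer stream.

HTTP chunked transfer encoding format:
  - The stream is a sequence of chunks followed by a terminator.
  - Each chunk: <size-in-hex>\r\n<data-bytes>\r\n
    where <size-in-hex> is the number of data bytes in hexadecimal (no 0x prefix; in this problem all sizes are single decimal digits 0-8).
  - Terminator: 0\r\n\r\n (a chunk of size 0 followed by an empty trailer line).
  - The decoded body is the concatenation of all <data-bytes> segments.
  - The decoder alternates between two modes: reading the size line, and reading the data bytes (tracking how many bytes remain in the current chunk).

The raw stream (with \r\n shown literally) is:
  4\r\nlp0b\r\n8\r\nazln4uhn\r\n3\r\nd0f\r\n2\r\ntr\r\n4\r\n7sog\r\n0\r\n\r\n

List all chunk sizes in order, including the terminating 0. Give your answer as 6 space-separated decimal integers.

Answer: 4 8 3 2 4 0

Derivation:
Chunk 1: stream[0..1]='4' size=0x4=4, data at stream[3..7]='lp0b' -> body[0..4], body so far='lp0b'
Chunk 2: stream[9..10]='8' size=0x8=8, data at stream[12..20]='azln4uhn' -> body[4..12], body so far='lp0bazln4uhn'
Chunk 3: stream[22..23]='3' size=0x3=3, data at stream[25..28]='d0f' -> body[12..15], body so far='lp0bazln4uhnd0f'
Chunk 4: stream[30..31]='2' size=0x2=2, data at stream[33..35]='tr' -> body[15..17], body so far='lp0bazln4uhnd0ftr'
Chunk 5: stream[37..38]='4' size=0x4=4, data at stream[40..44]='7sog' -> body[17..21], body so far='lp0bazln4uhnd0ftr7sog'
Chunk 6: stream[46..47]='0' size=0 (terminator). Final body='lp0bazln4uhnd0ftr7sog' (21 bytes)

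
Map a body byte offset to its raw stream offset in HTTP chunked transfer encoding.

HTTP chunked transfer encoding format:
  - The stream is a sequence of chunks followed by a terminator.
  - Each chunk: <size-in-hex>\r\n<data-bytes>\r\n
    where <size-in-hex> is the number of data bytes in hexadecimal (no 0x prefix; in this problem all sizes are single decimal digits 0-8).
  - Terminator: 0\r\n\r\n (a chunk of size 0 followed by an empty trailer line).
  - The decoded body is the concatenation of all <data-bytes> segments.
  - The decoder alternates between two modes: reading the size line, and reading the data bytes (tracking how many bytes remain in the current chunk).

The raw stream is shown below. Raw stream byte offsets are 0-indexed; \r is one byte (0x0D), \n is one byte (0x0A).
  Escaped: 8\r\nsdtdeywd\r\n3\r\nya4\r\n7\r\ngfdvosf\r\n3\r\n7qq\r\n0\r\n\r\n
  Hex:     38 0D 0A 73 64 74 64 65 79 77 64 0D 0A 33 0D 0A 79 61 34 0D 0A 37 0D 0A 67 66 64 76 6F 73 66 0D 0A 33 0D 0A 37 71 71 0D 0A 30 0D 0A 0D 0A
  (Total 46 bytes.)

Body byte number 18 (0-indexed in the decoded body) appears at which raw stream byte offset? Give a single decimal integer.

Answer: 36

Derivation:
Chunk 1: stream[0..1]='8' size=0x8=8, data at stream[3..11]='sdtdeywd' -> body[0..8], body so far='sdtdeywd'
Chunk 2: stream[13..14]='3' size=0x3=3, data at stream[16..19]='ya4' -> body[8..11], body so far='sdtdeywdya4'
Chunk 3: stream[21..22]='7' size=0x7=7, data at stream[24..31]='gfdvosf' -> body[11..18], body so far='sdtdeywdya4gfdvosf'
Chunk 4: stream[33..34]='3' size=0x3=3, data at stream[36..39]='7qq' -> body[18..21], body so far='sdtdeywdya4gfdvosf7qq'
Chunk 5: stream[41..42]='0' size=0 (terminator). Final body='sdtdeywdya4gfdvosf7qq' (21 bytes)
Body byte 18 at stream offset 36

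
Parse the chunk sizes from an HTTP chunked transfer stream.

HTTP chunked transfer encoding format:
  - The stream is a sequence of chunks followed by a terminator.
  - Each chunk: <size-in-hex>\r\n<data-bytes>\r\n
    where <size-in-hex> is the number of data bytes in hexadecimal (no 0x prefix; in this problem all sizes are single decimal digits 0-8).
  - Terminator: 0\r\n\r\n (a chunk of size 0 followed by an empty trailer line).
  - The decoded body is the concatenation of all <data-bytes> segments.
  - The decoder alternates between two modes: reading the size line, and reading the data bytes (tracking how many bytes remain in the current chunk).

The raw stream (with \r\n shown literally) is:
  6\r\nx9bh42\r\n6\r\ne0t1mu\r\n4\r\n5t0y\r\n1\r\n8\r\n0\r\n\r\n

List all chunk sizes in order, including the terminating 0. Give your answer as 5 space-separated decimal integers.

Answer: 6 6 4 1 0

Derivation:
Chunk 1: stream[0..1]='6' size=0x6=6, data at stream[3..9]='x9bh42' -> body[0..6], body so far='x9bh42'
Chunk 2: stream[11..12]='6' size=0x6=6, data at stream[14..20]='e0t1mu' -> body[6..12], body so far='x9bh42e0t1mu'
Chunk 3: stream[22..23]='4' size=0x4=4, data at stream[25..29]='5t0y' -> body[12..16], body so far='x9bh42e0t1mu5t0y'
Chunk 4: stream[31..32]='1' size=0x1=1, data at stream[34..35]='8' -> body[16..17], body so far='x9bh42e0t1mu5t0y8'
Chunk 5: stream[37..38]='0' size=0 (terminator). Final body='x9bh42e0t1mu5t0y8' (17 bytes)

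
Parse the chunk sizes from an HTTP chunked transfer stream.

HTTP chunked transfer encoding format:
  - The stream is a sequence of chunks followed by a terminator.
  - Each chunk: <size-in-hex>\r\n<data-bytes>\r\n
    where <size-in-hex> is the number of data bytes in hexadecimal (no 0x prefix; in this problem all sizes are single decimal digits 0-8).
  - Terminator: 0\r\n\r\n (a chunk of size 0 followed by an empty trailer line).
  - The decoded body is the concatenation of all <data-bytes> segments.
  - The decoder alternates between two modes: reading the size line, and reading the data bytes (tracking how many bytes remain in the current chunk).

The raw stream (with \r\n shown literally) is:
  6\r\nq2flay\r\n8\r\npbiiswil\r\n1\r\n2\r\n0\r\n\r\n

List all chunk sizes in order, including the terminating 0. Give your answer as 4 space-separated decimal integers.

Chunk 1: stream[0..1]='6' size=0x6=6, data at stream[3..9]='q2flay' -> body[0..6], body so far='q2flay'
Chunk 2: stream[11..12]='8' size=0x8=8, data at stream[14..22]='pbiiswil' -> body[6..14], body so far='q2flaypbiiswil'
Chunk 3: stream[24..25]='1' size=0x1=1, data at stream[27..28]='2' -> body[14..15], body so far='q2flaypbiiswil2'
Chunk 4: stream[30..31]='0' size=0 (terminator). Final body='q2flaypbiiswil2' (15 bytes)

Answer: 6 8 1 0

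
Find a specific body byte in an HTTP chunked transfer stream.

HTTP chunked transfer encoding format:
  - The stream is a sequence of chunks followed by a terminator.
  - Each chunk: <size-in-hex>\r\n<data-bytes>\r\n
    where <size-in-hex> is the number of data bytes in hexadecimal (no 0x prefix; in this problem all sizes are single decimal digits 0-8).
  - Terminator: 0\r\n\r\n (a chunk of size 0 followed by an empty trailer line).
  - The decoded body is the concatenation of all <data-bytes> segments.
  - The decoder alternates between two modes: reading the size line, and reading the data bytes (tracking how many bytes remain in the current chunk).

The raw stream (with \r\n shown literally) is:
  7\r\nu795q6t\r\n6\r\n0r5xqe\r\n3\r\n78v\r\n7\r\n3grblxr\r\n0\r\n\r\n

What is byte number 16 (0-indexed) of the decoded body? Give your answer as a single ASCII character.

Chunk 1: stream[0..1]='7' size=0x7=7, data at stream[3..10]='u795q6t' -> body[0..7], body so far='u795q6t'
Chunk 2: stream[12..13]='6' size=0x6=6, data at stream[15..21]='0r5xqe' -> body[7..13], body so far='u795q6t0r5xqe'
Chunk 3: stream[23..24]='3' size=0x3=3, data at stream[26..29]='78v' -> body[13..16], body so far='u795q6t0r5xqe78v'
Chunk 4: stream[31..32]='7' size=0x7=7, data at stream[34..41]='3grblxr' -> body[16..23], body so far='u795q6t0r5xqe78v3grblxr'
Chunk 5: stream[43..44]='0' size=0 (terminator). Final body='u795q6t0r5xqe78v3grblxr' (23 bytes)
Body byte 16 = '3'

Answer: 3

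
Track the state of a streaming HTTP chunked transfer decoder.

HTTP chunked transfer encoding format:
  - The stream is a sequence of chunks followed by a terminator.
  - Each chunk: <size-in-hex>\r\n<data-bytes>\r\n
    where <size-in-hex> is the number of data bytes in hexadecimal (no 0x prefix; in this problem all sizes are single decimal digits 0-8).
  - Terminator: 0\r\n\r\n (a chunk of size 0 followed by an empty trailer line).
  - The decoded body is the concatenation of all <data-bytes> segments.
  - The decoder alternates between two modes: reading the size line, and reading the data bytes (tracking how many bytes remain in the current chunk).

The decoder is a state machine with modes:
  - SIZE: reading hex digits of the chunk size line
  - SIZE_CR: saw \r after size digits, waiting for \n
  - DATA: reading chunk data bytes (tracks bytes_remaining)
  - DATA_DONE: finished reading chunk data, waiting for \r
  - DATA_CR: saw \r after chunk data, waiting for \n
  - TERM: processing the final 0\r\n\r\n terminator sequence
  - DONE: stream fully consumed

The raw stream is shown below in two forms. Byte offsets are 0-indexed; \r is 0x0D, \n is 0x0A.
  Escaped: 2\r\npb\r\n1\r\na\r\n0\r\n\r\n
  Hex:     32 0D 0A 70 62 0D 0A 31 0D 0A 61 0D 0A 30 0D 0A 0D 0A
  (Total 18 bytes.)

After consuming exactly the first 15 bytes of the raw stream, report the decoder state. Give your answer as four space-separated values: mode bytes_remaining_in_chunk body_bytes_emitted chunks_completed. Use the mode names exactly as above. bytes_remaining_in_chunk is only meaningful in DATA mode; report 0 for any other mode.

Byte 0 = '2': mode=SIZE remaining=0 emitted=0 chunks_done=0
Byte 1 = 0x0D: mode=SIZE_CR remaining=0 emitted=0 chunks_done=0
Byte 2 = 0x0A: mode=DATA remaining=2 emitted=0 chunks_done=0
Byte 3 = 'p': mode=DATA remaining=1 emitted=1 chunks_done=0
Byte 4 = 'b': mode=DATA_DONE remaining=0 emitted=2 chunks_done=0
Byte 5 = 0x0D: mode=DATA_CR remaining=0 emitted=2 chunks_done=0
Byte 6 = 0x0A: mode=SIZE remaining=0 emitted=2 chunks_done=1
Byte 7 = '1': mode=SIZE remaining=0 emitted=2 chunks_done=1
Byte 8 = 0x0D: mode=SIZE_CR remaining=0 emitted=2 chunks_done=1
Byte 9 = 0x0A: mode=DATA remaining=1 emitted=2 chunks_done=1
Byte 10 = 'a': mode=DATA_DONE remaining=0 emitted=3 chunks_done=1
Byte 11 = 0x0D: mode=DATA_CR remaining=0 emitted=3 chunks_done=1
Byte 12 = 0x0A: mode=SIZE remaining=0 emitted=3 chunks_done=2
Byte 13 = '0': mode=SIZE remaining=0 emitted=3 chunks_done=2
Byte 14 = 0x0D: mode=SIZE_CR remaining=0 emitted=3 chunks_done=2

Answer: SIZE_CR 0 3 2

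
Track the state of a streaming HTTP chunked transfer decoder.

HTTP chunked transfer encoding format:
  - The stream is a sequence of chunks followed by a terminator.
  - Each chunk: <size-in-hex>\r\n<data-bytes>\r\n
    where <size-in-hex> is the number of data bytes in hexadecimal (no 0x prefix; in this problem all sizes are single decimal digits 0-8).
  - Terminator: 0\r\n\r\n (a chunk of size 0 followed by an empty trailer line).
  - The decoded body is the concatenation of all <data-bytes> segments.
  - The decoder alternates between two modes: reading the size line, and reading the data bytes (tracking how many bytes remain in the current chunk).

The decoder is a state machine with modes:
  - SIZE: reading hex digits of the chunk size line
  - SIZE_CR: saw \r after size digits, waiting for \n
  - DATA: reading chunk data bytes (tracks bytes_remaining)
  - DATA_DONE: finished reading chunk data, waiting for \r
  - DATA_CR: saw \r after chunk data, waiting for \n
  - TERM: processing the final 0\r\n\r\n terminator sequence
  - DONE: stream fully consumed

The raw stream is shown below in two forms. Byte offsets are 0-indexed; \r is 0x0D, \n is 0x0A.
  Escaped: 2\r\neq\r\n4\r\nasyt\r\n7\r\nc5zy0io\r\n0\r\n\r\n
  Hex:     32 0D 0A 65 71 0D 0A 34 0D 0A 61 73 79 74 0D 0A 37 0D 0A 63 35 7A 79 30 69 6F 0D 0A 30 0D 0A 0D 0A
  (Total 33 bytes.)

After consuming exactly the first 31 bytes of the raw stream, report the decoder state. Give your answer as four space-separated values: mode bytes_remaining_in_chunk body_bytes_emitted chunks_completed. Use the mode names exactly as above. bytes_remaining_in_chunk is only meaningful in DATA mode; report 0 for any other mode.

Byte 0 = '2': mode=SIZE remaining=0 emitted=0 chunks_done=0
Byte 1 = 0x0D: mode=SIZE_CR remaining=0 emitted=0 chunks_done=0
Byte 2 = 0x0A: mode=DATA remaining=2 emitted=0 chunks_done=0
Byte 3 = 'e': mode=DATA remaining=1 emitted=1 chunks_done=0
Byte 4 = 'q': mode=DATA_DONE remaining=0 emitted=2 chunks_done=0
Byte 5 = 0x0D: mode=DATA_CR remaining=0 emitted=2 chunks_done=0
Byte 6 = 0x0A: mode=SIZE remaining=0 emitted=2 chunks_done=1
Byte 7 = '4': mode=SIZE remaining=0 emitted=2 chunks_done=1
Byte 8 = 0x0D: mode=SIZE_CR remaining=0 emitted=2 chunks_done=1
Byte 9 = 0x0A: mode=DATA remaining=4 emitted=2 chunks_done=1
Byte 10 = 'a': mode=DATA remaining=3 emitted=3 chunks_done=1
Byte 11 = 's': mode=DATA remaining=2 emitted=4 chunks_done=1
Byte 12 = 'y': mode=DATA remaining=1 emitted=5 chunks_done=1
Byte 13 = 't': mode=DATA_DONE remaining=0 emitted=6 chunks_done=1
Byte 14 = 0x0D: mode=DATA_CR remaining=0 emitted=6 chunks_done=1
Byte 15 = 0x0A: mode=SIZE remaining=0 emitted=6 chunks_done=2
Byte 16 = '7': mode=SIZE remaining=0 emitted=6 chunks_done=2
Byte 17 = 0x0D: mode=SIZE_CR remaining=0 emitted=6 chunks_done=2
Byte 18 = 0x0A: mode=DATA remaining=7 emitted=6 chunks_done=2
Byte 19 = 'c': mode=DATA remaining=6 emitted=7 chunks_done=2
Byte 20 = '5': mode=DATA remaining=5 emitted=8 chunks_done=2
Byte 21 = 'z': mode=DATA remaining=4 emitted=9 chunks_done=2
Byte 22 = 'y': mode=DATA remaining=3 emitted=10 chunks_done=2
Byte 23 = '0': mode=DATA remaining=2 emitted=11 chunks_done=2
Byte 24 = 'i': mode=DATA remaining=1 emitted=12 chunks_done=2
Byte 25 = 'o': mode=DATA_DONE remaining=0 emitted=13 chunks_done=2
Byte 26 = 0x0D: mode=DATA_CR remaining=0 emitted=13 chunks_done=2
Byte 27 = 0x0A: mode=SIZE remaining=0 emitted=13 chunks_done=3
Byte 28 = '0': mode=SIZE remaining=0 emitted=13 chunks_done=3
Byte 29 = 0x0D: mode=SIZE_CR remaining=0 emitted=13 chunks_done=3
Byte 30 = 0x0A: mode=TERM remaining=0 emitted=13 chunks_done=3

Answer: TERM 0 13 3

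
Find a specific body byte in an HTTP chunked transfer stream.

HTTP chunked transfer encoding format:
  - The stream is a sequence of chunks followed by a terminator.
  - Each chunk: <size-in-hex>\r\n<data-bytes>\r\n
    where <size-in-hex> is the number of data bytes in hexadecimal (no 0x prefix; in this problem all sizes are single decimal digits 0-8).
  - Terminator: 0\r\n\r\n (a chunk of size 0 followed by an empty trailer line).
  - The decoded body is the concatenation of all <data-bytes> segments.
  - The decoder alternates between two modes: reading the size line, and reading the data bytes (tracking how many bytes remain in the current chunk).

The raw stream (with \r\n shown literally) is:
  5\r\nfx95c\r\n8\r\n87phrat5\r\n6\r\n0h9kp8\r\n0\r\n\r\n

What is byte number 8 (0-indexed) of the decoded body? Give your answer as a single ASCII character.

Answer: h

Derivation:
Chunk 1: stream[0..1]='5' size=0x5=5, data at stream[3..8]='fx95c' -> body[0..5], body so far='fx95c'
Chunk 2: stream[10..11]='8' size=0x8=8, data at stream[13..21]='87phrat5' -> body[5..13], body so far='fx95c87phrat5'
Chunk 3: stream[23..24]='6' size=0x6=6, data at stream[26..32]='0h9kp8' -> body[13..19], body so far='fx95c87phrat50h9kp8'
Chunk 4: stream[34..35]='0' size=0 (terminator). Final body='fx95c87phrat50h9kp8' (19 bytes)
Body byte 8 = 'h'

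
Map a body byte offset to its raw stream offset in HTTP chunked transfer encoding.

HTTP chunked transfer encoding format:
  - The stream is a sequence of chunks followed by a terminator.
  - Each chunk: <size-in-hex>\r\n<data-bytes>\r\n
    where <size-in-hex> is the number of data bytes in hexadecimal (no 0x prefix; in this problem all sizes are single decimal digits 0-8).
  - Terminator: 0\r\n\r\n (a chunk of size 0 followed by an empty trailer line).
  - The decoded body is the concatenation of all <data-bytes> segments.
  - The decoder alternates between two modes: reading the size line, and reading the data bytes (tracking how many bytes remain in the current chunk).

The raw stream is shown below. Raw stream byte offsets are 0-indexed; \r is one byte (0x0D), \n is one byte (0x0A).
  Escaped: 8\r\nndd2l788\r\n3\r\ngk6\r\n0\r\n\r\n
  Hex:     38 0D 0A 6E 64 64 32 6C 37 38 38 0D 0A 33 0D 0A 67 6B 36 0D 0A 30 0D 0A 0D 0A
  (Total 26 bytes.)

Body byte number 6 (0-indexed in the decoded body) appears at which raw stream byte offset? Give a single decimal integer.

Chunk 1: stream[0..1]='8' size=0x8=8, data at stream[3..11]='ndd2l788' -> body[0..8], body so far='ndd2l788'
Chunk 2: stream[13..14]='3' size=0x3=3, data at stream[16..19]='gk6' -> body[8..11], body so far='ndd2l788gk6'
Chunk 3: stream[21..22]='0' size=0 (terminator). Final body='ndd2l788gk6' (11 bytes)
Body byte 6 at stream offset 9

Answer: 9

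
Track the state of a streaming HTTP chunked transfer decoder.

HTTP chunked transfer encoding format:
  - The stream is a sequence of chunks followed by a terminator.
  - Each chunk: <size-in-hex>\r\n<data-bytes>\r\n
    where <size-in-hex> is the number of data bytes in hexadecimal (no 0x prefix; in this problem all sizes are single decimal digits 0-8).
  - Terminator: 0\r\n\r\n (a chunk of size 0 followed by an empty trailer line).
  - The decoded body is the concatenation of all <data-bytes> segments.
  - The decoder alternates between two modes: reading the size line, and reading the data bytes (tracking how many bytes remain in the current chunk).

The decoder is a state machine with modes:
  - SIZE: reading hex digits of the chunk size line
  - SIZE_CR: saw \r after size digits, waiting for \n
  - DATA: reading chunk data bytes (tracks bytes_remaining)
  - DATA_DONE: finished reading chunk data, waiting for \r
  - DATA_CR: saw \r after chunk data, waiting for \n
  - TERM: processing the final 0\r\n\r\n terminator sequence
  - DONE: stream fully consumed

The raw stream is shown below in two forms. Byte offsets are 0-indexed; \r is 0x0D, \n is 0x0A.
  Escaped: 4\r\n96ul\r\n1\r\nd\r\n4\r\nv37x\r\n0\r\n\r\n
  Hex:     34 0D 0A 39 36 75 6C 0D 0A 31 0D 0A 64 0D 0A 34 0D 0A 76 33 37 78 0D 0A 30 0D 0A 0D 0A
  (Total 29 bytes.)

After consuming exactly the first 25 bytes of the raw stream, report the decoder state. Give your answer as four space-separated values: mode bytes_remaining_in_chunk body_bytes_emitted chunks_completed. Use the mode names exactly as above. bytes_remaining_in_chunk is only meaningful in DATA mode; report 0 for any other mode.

Byte 0 = '4': mode=SIZE remaining=0 emitted=0 chunks_done=0
Byte 1 = 0x0D: mode=SIZE_CR remaining=0 emitted=0 chunks_done=0
Byte 2 = 0x0A: mode=DATA remaining=4 emitted=0 chunks_done=0
Byte 3 = '9': mode=DATA remaining=3 emitted=1 chunks_done=0
Byte 4 = '6': mode=DATA remaining=2 emitted=2 chunks_done=0
Byte 5 = 'u': mode=DATA remaining=1 emitted=3 chunks_done=0
Byte 6 = 'l': mode=DATA_DONE remaining=0 emitted=4 chunks_done=0
Byte 7 = 0x0D: mode=DATA_CR remaining=0 emitted=4 chunks_done=0
Byte 8 = 0x0A: mode=SIZE remaining=0 emitted=4 chunks_done=1
Byte 9 = '1': mode=SIZE remaining=0 emitted=4 chunks_done=1
Byte 10 = 0x0D: mode=SIZE_CR remaining=0 emitted=4 chunks_done=1
Byte 11 = 0x0A: mode=DATA remaining=1 emitted=4 chunks_done=1
Byte 12 = 'd': mode=DATA_DONE remaining=0 emitted=5 chunks_done=1
Byte 13 = 0x0D: mode=DATA_CR remaining=0 emitted=5 chunks_done=1
Byte 14 = 0x0A: mode=SIZE remaining=0 emitted=5 chunks_done=2
Byte 15 = '4': mode=SIZE remaining=0 emitted=5 chunks_done=2
Byte 16 = 0x0D: mode=SIZE_CR remaining=0 emitted=5 chunks_done=2
Byte 17 = 0x0A: mode=DATA remaining=4 emitted=5 chunks_done=2
Byte 18 = 'v': mode=DATA remaining=3 emitted=6 chunks_done=2
Byte 19 = '3': mode=DATA remaining=2 emitted=7 chunks_done=2
Byte 20 = '7': mode=DATA remaining=1 emitted=8 chunks_done=2
Byte 21 = 'x': mode=DATA_DONE remaining=0 emitted=9 chunks_done=2
Byte 22 = 0x0D: mode=DATA_CR remaining=0 emitted=9 chunks_done=2
Byte 23 = 0x0A: mode=SIZE remaining=0 emitted=9 chunks_done=3
Byte 24 = '0': mode=SIZE remaining=0 emitted=9 chunks_done=3

Answer: SIZE 0 9 3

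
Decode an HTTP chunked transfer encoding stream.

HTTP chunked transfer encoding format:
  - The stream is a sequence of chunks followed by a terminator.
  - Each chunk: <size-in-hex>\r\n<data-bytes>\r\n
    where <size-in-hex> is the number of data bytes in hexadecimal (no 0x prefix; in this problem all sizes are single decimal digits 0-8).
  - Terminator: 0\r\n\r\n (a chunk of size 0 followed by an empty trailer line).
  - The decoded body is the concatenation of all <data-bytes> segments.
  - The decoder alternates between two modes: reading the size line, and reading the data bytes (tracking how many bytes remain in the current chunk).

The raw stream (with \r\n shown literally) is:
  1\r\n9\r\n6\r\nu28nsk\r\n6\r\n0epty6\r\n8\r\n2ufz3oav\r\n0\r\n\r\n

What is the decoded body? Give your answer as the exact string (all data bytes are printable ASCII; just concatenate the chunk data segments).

Chunk 1: stream[0..1]='1' size=0x1=1, data at stream[3..4]='9' -> body[0..1], body so far='9'
Chunk 2: stream[6..7]='6' size=0x6=6, data at stream[9..15]='u28nsk' -> body[1..7], body so far='9u28nsk'
Chunk 3: stream[17..18]='6' size=0x6=6, data at stream[20..26]='0epty6' -> body[7..13], body so far='9u28nsk0epty6'
Chunk 4: stream[28..29]='8' size=0x8=8, data at stream[31..39]='2ufz3oav' -> body[13..21], body so far='9u28nsk0epty62ufz3oav'
Chunk 5: stream[41..42]='0' size=0 (terminator). Final body='9u28nsk0epty62ufz3oav' (21 bytes)

Answer: 9u28nsk0epty62ufz3oav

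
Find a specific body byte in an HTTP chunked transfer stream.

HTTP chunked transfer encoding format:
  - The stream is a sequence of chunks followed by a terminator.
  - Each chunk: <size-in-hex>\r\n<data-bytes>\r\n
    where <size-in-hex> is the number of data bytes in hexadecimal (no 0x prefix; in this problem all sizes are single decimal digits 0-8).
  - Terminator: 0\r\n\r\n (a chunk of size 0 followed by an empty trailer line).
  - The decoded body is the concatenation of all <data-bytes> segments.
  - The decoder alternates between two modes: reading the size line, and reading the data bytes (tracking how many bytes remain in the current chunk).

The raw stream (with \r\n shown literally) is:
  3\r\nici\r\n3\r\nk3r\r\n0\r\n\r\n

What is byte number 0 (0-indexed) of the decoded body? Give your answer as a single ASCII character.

Answer: i

Derivation:
Chunk 1: stream[0..1]='3' size=0x3=3, data at stream[3..6]='ici' -> body[0..3], body so far='ici'
Chunk 2: stream[8..9]='3' size=0x3=3, data at stream[11..14]='k3r' -> body[3..6], body so far='icik3r'
Chunk 3: stream[16..17]='0' size=0 (terminator). Final body='icik3r' (6 bytes)
Body byte 0 = 'i'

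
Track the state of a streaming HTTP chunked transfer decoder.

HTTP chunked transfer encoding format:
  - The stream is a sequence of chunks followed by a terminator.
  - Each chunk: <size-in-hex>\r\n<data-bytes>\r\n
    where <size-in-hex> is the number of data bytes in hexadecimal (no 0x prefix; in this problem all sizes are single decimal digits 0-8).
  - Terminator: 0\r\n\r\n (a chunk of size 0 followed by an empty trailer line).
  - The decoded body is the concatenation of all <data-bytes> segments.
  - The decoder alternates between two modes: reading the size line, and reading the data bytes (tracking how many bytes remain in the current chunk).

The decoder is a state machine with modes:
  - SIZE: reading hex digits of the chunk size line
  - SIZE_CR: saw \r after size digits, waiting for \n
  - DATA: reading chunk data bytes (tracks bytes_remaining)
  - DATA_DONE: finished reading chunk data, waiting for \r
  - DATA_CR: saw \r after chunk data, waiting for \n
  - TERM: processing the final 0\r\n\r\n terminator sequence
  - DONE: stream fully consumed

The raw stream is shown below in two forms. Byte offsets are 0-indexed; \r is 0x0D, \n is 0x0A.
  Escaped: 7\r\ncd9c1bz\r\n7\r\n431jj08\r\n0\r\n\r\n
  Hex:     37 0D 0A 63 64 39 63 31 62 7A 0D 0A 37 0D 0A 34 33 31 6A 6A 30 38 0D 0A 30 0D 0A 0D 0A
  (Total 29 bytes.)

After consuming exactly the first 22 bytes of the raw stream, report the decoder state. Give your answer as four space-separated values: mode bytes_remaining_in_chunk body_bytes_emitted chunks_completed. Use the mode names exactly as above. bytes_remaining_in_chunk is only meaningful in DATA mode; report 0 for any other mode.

Answer: DATA_DONE 0 14 1

Derivation:
Byte 0 = '7': mode=SIZE remaining=0 emitted=0 chunks_done=0
Byte 1 = 0x0D: mode=SIZE_CR remaining=0 emitted=0 chunks_done=0
Byte 2 = 0x0A: mode=DATA remaining=7 emitted=0 chunks_done=0
Byte 3 = 'c': mode=DATA remaining=6 emitted=1 chunks_done=0
Byte 4 = 'd': mode=DATA remaining=5 emitted=2 chunks_done=0
Byte 5 = '9': mode=DATA remaining=4 emitted=3 chunks_done=0
Byte 6 = 'c': mode=DATA remaining=3 emitted=4 chunks_done=0
Byte 7 = '1': mode=DATA remaining=2 emitted=5 chunks_done=0
Byte 8 = 'b': mode=DATA remaining=1 emitted=6 chunks_done=0
Byte 9 = 'z': mode=DATA_DONE remaining=0 emitted=7 chunks_done=0
Byte 10 = 0x0D: mode=DATA_CR remaining=0 emitted=7 chunks_done=0
Byte 11 = 0x0A: mode=SIZE remaining=0 emitted=7 chunks_done=1
Byte 12 = '7': mode=SIZE remaining=0 emitted=7 chunks_done=1
Byte 13 = 0x0D: mode=SIZE_CR remaining=0 emitted=7 chunks_done=1
Byte 14 = 0x0A: mode=DATA remaining=7 emitted=7 chunks_done=1
Byte 15 = '4': mode=DATA remaining=6 emitted=8 chunks_done=1
Byte 16 = '3': mode=DATA remaining=5 emitted=9 chunks_done=1
Byte 17 = '1': mode=DATA remaining=4 emitted=10 chunks_done=1
Byte 18 = 'j': mode=DATA remaining=3 emitted=11 chunks_done=1
Byte 19 = 'j': mode=DATA remaining=2 emitted=12 chunks_done=1
Byte 20 = '0': mode=DATA remaining=1 emitted=13 chunks_done=1
Byte 21 = '8': mode=DATA_DONE remaining=0 emitted=14 chunks_done=1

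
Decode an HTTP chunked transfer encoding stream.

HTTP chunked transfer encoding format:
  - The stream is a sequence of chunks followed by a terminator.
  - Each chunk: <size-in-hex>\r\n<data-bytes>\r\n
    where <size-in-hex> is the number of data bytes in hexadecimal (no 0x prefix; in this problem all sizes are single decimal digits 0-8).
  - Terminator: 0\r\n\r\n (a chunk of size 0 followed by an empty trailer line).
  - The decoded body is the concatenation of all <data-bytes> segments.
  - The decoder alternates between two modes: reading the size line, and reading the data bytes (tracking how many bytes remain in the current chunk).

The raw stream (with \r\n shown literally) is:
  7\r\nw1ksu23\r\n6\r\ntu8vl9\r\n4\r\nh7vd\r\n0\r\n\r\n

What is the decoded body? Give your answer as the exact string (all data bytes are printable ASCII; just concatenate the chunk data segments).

Chunk 1: stream[0..1]='7' size=0x7=7, data at stream[3..10]='w1ksu23' -> body[0..7], body so far='w1ksu23'
Chunk 2: stream[12..13]='6' size=0x6=6, data at stream[15..21]='tu8vl9' -> body[7..13], body so far='w1ksu23tu8vl9'
Chunk 3: stream[23..24]='4' size=0x4=4, data at stream[26..30]='h7vd' -> body[13..17], body so far='w1ksu23tu8vl9h7vd'
Chunk 4: stream[32..33]='0' size=0 (terminator). Final body='w1ksu23tu8vl9h7vd' (17 bytes)

Answer: w1ksu23tu8vl9h7vd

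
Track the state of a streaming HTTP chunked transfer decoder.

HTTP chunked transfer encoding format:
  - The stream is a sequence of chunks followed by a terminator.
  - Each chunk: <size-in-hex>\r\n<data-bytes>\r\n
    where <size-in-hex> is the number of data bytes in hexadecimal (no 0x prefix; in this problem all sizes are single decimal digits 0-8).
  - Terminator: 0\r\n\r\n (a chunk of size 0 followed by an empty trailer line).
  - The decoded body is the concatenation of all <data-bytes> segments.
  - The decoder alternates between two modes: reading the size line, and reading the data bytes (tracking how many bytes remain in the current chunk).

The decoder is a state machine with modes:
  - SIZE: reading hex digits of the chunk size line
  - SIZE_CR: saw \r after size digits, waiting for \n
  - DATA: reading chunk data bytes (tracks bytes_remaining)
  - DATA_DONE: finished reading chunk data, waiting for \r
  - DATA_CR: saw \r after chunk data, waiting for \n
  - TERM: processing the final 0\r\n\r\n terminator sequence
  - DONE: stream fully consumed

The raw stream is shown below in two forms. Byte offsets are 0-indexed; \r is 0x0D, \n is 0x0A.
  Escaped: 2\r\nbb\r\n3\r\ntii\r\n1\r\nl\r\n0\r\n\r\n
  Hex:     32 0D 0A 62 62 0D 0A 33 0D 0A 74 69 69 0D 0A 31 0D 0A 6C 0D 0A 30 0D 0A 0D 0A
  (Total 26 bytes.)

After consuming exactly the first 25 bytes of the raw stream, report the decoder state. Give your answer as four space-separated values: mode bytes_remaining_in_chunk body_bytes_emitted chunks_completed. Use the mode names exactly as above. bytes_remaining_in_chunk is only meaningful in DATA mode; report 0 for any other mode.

Byte 0 = '2': mode=SIZE remaining=0 emitted=0 chunks_done=0
Byte 1 = 0x0D: mode=SIZE_CR remaining=0 emitted=0 chunks_done=0
Byte 2 = 0x0A: mode=DATA remaining=2 emitted=0 chunks_done=0
Byte 3 = 'b': mode=DATA remaining=1 emitted=1 chunks_done=0
Byte 4 = 'b': mode=DATA_DONE remaining=0 emitted=2 chunks_done=0
Byte 5 = 0x0D: mode=DATA_CR remaining=0 emitted=2 chunks_done=0
Byte 6 = 0x0A: mode=SIZE remaining=0 emitted=2 chunks_done=1
Byte 7 = '3': mode=SIZE remaining=0 emitted=2 chunks_done=1
Byte 8 = 0x0D: mode=SIZE_CR remaining=0 emitted=2 chunks_done=1
Byte 9 = 0x0A: mode=DATA remaining=3 emitted=2 chunks_done=1
Byte 10 = 't': mode=DATA remaining=2 emitted=3 chunks_done=1
Byte 11 = 'i': mode=DATA remaining=1 emitted=4 chunks_done=1
Byte 12 = 'i': mode=DATA_DONE remaining=0 emitted=5 chunks_done=1
Byte 13 = 0x0D: mode=DATA_CR remaining=0 emitted=5 chunks_done=1
Byte 14 = 0x0A: mode=SIZE remaining=0 emitted=5 chunks_done=2
Byte 15 = '1': mode=SIZE remaining=0 emitted=5 chunks_done=2
Byte 16 = 0x0D: mode=SIZE_CR remaining=0 emitted=5 chunks_done=2
Byte 17 = 0x0A: mode=DATA remaining=1 emitted=5 chunks_done=2
Byte 18 = 'l': mode=DATA_DONE remaining=0 emitted=6 chunks_done=2
Byte 19 = 0x0D: mode=DATA_CR remaining=0 emitted=6 chunks_done=2
Byte 20 = 0x0A: mode=SIZE remaining=0 emitted=6 chunks_done=3
Byte 21 = '0': mode=SIZE remaining=0 emitted=6 chunks_done=3
Byte 22 = 0x0D: mode=SIZE_CR remaining=0 emitted=6 chunks_done=3
Byte 23 = 0x0A: mode=TERM remaining=0 emitted=6 chunks_done=3
Byte 24 = 0x0D: mode=TERM remaining=0 emitted=6 chunks_done=3

Answer: TERM 0 6 3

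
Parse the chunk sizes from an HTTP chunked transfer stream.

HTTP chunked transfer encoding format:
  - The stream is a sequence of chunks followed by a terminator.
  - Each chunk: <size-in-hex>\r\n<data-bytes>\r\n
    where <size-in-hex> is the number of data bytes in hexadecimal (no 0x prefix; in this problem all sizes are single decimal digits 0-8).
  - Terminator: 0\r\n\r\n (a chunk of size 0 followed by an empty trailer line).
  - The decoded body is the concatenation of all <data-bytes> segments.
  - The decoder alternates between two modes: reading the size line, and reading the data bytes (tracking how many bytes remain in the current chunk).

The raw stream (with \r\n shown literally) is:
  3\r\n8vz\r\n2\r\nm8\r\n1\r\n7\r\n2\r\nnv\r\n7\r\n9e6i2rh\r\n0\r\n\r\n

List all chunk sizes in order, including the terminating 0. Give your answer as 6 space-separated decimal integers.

Answer: 3 2 1 2 7 0

Derivation:
Chunk 1: stream[0..1]='3' size=0x3=3, data at stream[3..6]='8vz' -> body[0..3], body so far='8vz'
Chunk 2: stream[8..9]='2' size=0x2=2, data at stream[11..13]='m8' -> body[3..5], body so far='8vzm8'
Chunk 3: stream[15..16]='1' size=0x1=1, data at stream[18..19]='7' -> body[5..6], body so far='8vzm87'
Chunk 4: stream[21..22]='2' size=0x2=2, data at stream[24..26]='nv' -> body[6..8], body so far='8vzm87nv'
Chunk 5: stream[28..29]='7' size=0x7=7, data at stream[31..38]='9e6i2rh' -> body[8..15], body so far='8vzm87nv9e6i2rh'
Chunk 6: stream[40..41]='0' size=0 (terminator). Final body='8vzm87nv9e6i2rh' (15 bytes)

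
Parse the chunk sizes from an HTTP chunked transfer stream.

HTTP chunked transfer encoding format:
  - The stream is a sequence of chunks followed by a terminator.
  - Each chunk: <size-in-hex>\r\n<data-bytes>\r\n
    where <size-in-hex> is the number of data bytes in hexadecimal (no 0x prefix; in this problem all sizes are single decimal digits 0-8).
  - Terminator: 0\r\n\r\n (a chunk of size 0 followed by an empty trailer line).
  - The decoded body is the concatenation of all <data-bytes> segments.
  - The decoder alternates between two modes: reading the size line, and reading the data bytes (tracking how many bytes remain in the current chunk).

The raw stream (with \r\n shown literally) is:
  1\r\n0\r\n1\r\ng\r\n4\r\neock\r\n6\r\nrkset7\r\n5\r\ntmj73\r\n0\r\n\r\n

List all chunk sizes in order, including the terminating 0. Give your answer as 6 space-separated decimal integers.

Answer: 1 1 4 6 5 0

Derivation:
Chunk 1: stream[0..1]='1' size=0x1=1, data at stream[3..4]='0' -> body[0..1], body so far='0'
Chunk 2: stream[6..7]='1' size=0x1=1, data at stream[9..10]='g' -> body[1..2], body so far='0g'
Chunk 3: stream[12..13]='4' size=0x4=4, data at stream[15..19]='eock' -> body[2..6], body so far='0geock'
Chunk 4: stream[21..22]='6' size=0x6=6, data at stream[24..30]='rkset7' -> body[6..12], body so far='0geockrkset7'
Chunk 5: stream[32..33]='5' size=0x5=5, data at stream[35..40]='tmj73' -> body[12..17], body so far='0geockrkset7tmj73'
Chunk 6: stream[42..43]='0' size=0 (terminator). Final body='0geockrkset7tmj73' (17 bytes)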